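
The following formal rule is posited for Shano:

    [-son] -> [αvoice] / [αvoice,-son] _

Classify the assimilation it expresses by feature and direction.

The rule copies [voice] from the environment onto the target, so the assimilating feature is voicing.
Since the environment is written before the underscore, the trigger precedes the target; the direction is progressive.

progressive voicing assimilation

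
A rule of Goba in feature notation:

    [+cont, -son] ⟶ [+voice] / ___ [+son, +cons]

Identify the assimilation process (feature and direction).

regressive voicing assimilation

The target ([+cont, -son], fricatives) acquires [+voice] next to a sonorant consonant ([+son, +cons]) — it takes on the voicing of its neighbour, so the feature that spreads is voicing.
Since the environment is written after the underscore, the trigger follows the target; the direction is regressive.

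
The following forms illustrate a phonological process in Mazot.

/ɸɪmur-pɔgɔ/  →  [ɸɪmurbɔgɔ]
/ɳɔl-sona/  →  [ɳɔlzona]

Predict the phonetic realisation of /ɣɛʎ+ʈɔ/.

[ɣɛʎɖɔ]

The data show progressive voicing assimilation: /p/ → [b] after /r/; /s/ → [z] after /l/. In each pair only voicing changes, matching the preceding consonant, while place and manner stay constant.
/ʈ/ is a voiceless retroflex stop. The preceding trigger /ʎ/ is voiced, so /ʈ/ must become voiced as well.
The voiced retroflex stop is [ɖ], so /ʈ/ → [ɖ].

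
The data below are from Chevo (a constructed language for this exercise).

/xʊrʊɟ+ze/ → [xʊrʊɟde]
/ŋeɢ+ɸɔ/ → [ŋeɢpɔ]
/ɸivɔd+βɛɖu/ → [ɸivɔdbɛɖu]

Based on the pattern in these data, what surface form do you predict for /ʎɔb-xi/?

[ʎɔbki]

The data show progressive manner assimilation: /z/ → [d] after /ɟ/; /ɸ/ → [p] after /ɢ/; /β/ → [b] after /d/. In each pair only manner changes, matching the preceding consonant, while place and voice stay constant.
The rule targets /x/ (voiceless velar fricative), which sits after the trigger /b/ (stop).
The voiceless velar stop is [k], so /x/ → [k].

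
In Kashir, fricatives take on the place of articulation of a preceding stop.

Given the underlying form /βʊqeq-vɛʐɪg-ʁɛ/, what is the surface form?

/v/ is a voiced labiodental fricative. The preceding trigger /q/ is uvular, so /v/ must become uvular as well.
A voiced uvular fricative is [ʁ], so the surface segment is [ʁ].
At the second juncture, /ʁ/ likewise becomes [ɣ] adjacent to /g/.

[βʊqeqʁɛʐɪgɣɛ]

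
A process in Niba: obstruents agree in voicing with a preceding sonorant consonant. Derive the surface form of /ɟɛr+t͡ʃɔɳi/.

The rule targets /t͡ʃ/ (voiceless postalveolar affricate), which sits after the trigger /r/ (voiced).
Changing only its voicing to voiced gives [d͡ʒ] — the voiced postalveolar affricate.

[ɟɛrd͡ʒɔɳi]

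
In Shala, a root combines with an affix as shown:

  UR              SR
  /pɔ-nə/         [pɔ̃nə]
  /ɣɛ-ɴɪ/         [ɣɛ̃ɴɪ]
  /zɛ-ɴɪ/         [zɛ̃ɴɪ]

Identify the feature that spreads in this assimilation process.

nasality

The vowel /ɔ/ surfaces as nasalised [ɔ̃] next to the following nasal /n/ — it has acquired the [+nasal] feature of its neighbour.
The other form shows the same pattern: /ɛ/ → [ɛ̃] before /ɴ/ — each time a vowel is nasalised next to a following nasal.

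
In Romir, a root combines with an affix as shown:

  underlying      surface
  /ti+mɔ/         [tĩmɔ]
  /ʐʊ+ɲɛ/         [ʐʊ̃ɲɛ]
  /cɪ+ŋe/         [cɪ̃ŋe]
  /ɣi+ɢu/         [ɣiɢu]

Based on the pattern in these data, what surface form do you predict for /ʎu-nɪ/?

The data show regressive nasality assimilation (vowel nasalisation): /i/ → [ĩ] before /m/; /ʊ/ → [ʊ̃] before /ɲ/; /ɪ/ → [ɪ̃] before /ŋ/ — a vowel is nasalised by an immediately following nasal consonant.
No change occurs in [ɣiɢu] because the vowel at the boundary is adjacent to an oral consonant, not a nasal (/i/ next to /ɢ/).
/u/ sits next to the nasal /n/ and is therefore nasalised to [ũ].

[ʎũnɪ]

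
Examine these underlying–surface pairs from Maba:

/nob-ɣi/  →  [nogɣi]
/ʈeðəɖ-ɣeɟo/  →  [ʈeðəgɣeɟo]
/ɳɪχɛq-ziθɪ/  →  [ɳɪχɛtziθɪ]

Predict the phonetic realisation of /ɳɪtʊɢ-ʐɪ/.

[ɳɪtʊɖʐɪ]

The data show regressive place assimilation: /b/ → [g] before /ɣ/; /ɖ/ → [g] before /ɣ/; /q/ → [t] before /z/. In each pair only place changes, matching the following consonant, while manner and voice stay constant.
/ɢ/ is a voiced uvular stop. The following trigger /ʐ/ is retroflex, so /ɢ/ must become retroflex as well.
A voiced retroflex stop is [ɖ], so the surface segment is [ɖ].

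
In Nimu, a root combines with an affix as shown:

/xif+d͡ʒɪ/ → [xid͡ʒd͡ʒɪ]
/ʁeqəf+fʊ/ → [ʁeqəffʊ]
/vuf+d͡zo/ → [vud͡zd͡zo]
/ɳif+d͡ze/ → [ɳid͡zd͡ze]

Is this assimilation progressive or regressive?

regressive

Underlying /f/ is realised as [d͡ʒ] next to /d͡ʒ/; /d͡ʒ/ itself does not change.
The output [d͡ʒ] is identical to the trigger /d͡ʒ/ — every feature (place, manner, voicing) has been copied — so this is total assimilation.
The remaining alternation confirms this: /f/ → [d͡z] before /d͡z/ — in each case the output is a copy of the following consonant.
In [ʁeqəffʊ] the two consonants at the boundary are already identical (/f/ + /f/), so the rule applies vacuously and nothing changes.
Since the segment that changes precedes the conditioning segment, the assimilation is regressive.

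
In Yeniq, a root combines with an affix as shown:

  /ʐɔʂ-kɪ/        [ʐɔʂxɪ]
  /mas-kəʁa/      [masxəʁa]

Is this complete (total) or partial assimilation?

The segment that alternates is /k/, which surfaces as [x] when adjacent to /ʂ/.
/k/ is a stop while /ʂ/ is a fricative; the output [x] is a fricative, matching the trigger — so the feature that spreads is manner.
Place and voice are unchanged, so the assimilation is partial, not total.
Checking the remaining alternation: /k/ → [x] after /s/ (stop → fricative, matching a fricative) — only manner changes, and always toward the preceding segment.

partial assimilation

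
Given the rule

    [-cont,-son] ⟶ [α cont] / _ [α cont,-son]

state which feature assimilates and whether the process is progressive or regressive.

regressive manner assimilation

The rule copies [cont] (continuancy) from the environment onto the target stops; since [±cont] encodes the stop/fricative manner contrast, the assimilating dimension is manner.
Since the environment is written after the underscore, the trigger follows the target; the direction is regressive.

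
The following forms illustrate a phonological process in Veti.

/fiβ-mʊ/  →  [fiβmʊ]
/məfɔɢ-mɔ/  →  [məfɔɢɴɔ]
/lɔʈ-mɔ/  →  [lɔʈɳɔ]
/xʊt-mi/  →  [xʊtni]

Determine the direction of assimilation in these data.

progressive

Underlying /m/ is realised as [ɴ] next to /ɢ/; /ɢ/ itself does not change.
The change bilabial → uvular matches the place of the preceding /ɢ/, identifying this as place assimilation.
The other alternating forms pattern the same way: /m/ → [ɳ] after /ʈ/ (bilabial → retroflex, matching retroflex); /m/ → [n] after /t/ (bilabial → alveolar, matching alveolar) — only place changes, and always toward the preceding segment.
No alternation appears in [fiβmʊ]: there the adjacent consonants already agree in place (/m/ and /β/ are both bilabial), so this form is consistent with the same rule.
The trigger is the preceding segment, so the direction is progressive (perseverative).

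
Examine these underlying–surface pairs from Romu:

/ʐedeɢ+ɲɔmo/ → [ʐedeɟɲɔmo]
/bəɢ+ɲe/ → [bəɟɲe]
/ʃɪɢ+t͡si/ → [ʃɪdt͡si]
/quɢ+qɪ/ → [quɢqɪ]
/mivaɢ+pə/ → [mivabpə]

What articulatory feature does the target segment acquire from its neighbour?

Underlying /ɢ/ is realised as [ɟ] next to /ɲ/; /ɲ/ itself does not change.
/ɢ/ is uvular while /ɲ/ is palatal; the output [ɟ] is palatal, matching the trigger — so the feature that spreads is place.
Checking the remaining alternations: /ɢ/ → [d] before /t͡s/ (uvular → alveolar, matching alveolar); /ɢ/ → [b] before /p/ (uvular → bilabial, matching bilabial) — only place changes, and always toward the following segment.
No alternation appears in [quɢqɪ]: there the adjacent consonants already agree in place (/ɢ/ and /q/ are both uvular), so this form is consistent with the same rule.

place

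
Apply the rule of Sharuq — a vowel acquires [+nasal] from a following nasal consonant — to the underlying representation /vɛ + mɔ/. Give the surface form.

The vowel /ɛ/ is adjacent to the following nasal /m/, so it acquires [+nasal] and surfaces as [ɛ̃].

[vɛ̃mɔ]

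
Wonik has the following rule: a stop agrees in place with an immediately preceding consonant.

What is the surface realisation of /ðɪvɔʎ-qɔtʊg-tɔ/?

[ðɪvɔʎcɔtʊgkɔ]

The rule targets /q/ (voiceless uvular stop), which sits after the trigger /ʎ/ (palatal).
Changing only its place to palatal gives [c] — the voiceless palatal stop.
At the second juncture, /t/ likewise becomes [k] adjacent to /g/.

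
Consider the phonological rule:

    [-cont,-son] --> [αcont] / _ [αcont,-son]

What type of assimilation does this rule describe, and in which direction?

The shared variable α links the value of [cont] on the target to that of the neighbouring obstruent. [cont] distinguishes stops from fricatives — a manner-of-articulation feature — so this is manner assimilation.
Since the environment is written after the underscore, the trigger follows the target; the direction is regressive.

regressive manner assimilation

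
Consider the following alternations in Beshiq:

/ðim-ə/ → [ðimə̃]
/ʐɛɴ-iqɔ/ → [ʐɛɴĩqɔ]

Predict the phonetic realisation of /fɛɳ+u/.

The data show progressive nasality assimilation (vowel nasalisation): /ə/ → [ə̃] after /m/; /i/ → [ĩ] after /ɴ/ — a vowel is nasalised by an immediately preceding nasal consonant.
The vowel /u/ is adjacent to the preceding nasal /ɳ/, so it acquires [+nasal] and surfaces as [ũ].

[fɛɳũ]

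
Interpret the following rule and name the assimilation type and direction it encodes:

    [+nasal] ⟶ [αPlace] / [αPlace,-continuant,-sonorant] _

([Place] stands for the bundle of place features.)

progressive place assimilation

The shared variable α links the value of the place features (abbreviated [Place]) on the target to the same value on the neighbouring segment, so place is the feature that assimilates.
The conditioning segment sits to the left of the focus bar, meaning the trigger precedes the segment that changes — progressive assimilation.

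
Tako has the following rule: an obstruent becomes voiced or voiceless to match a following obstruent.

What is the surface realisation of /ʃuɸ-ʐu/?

[ʃuβʐu]

The rule targets /ɸ/ (voiceless bilabial fricative), which sits before the trigger /ʐ/ (voiced).
A voiced bilabial fricative is [β], so the surface segment is [β].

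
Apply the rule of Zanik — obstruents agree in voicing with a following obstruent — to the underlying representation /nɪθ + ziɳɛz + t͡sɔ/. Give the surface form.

The rule targets /θ/ (voiceless dental fricative), which sits before the trigger /z/ (voiced).
The voiced dental fricative is [ð], so /θ/ → [ð].
At the second juncture, /z/ likewise becomes [s] adjacent to /t͡s/.

[nɪðziɳɛst͡sɔ]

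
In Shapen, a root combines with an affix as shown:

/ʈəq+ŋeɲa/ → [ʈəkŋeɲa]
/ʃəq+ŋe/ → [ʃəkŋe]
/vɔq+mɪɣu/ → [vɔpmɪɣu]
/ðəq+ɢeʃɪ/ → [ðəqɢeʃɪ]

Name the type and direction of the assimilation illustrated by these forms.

Underlying /q/ is realised as [k] next to /ŋ/; /ŋ/ itself does not change.
/q/ is uvular while /ŋ/ is velar; the output [k] is velar, matching the trigger — so the feature that spreads is place.
Manner and voice are unchanged, so the assimilation is partial, not total.
Checking the remaining alternation: /q/ → [p] before /m/ (uvular → bilabial, matching bilabial) — only place changes, and always toward the following segment.
Nothing changes in [ðəqɢeʃɪ]: there the adjacent consonants already agree in place (/q/ and /ɢ/ are both uvular), so this form is consistent with the same rule.
Since the segment that changes precedes the conditioning segment, the assimilation is regressive.

regressive place assimilation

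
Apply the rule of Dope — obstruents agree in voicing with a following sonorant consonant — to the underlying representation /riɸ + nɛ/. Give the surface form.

/ɸ/ is a voiceless bilabial fricative. The following trigger /n/ is voiced, so /ɸ/ must become voiced as well.
A voiced bilabial fricative is [β], so the surface segment is [β].

[riβnɛ]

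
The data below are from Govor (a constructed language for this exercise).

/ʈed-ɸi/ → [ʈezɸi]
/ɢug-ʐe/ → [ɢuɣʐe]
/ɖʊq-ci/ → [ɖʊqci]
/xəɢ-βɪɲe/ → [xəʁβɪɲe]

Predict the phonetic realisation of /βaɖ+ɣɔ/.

The data show regressive manner assimilation: /d/ → [z] before /ɸ/; /g/ → [ɣ] before /ʐ/; /ɢ/ → [ʁ] before /β/. In each pair only manner changes, matching the following consonant, while place and voice stay constant.
No alternation appears in [ɖʊqci]: there the adjacent consonants already agree in manner (/q/ and /c/ are both stops), so this form is consistent with the same rule.
/ɖ/ is a voiced retroflex stop. The following trigger /ɣ/ is a fricative, so /ɖ/ must become a fricative as well.
The voiced retroflex fricative is [ʐ], so /ɖ/ → [ʐ].

[βaʐɣɔ]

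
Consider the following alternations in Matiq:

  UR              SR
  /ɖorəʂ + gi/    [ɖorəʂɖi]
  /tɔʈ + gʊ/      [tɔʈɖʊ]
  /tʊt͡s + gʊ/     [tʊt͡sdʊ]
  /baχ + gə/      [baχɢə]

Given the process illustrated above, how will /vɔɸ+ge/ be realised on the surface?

[vɔɸbe]

The data show progressive place assimilation: /g/ → [ɖ] after /ʂ/; /g/ → [ɖ] after /ʈ/; /g/ → [d] after /t͡s/; /g/ → [ɢ] after /χ/. In each pair only place changes, matching the preceding consonant, while manner and voice stay constant.
/g/ is a voiced velar stop. The preceding trigger /ɸ/ is bilabial, so /g/ must become bilabial as well.
Changing only its place to bilabial gives [b] — the voiced bilabial stop.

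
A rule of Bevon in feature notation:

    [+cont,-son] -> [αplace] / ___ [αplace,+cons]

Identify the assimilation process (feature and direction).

The shared variable α links the value of the place features (abbreviated [place]) on the target to the same value on the neighbouring segment, so place is the feature that assimilates.
Since the environment is written after the underscore, the trigger follows the target; the direction is regressive.

regressive place assimilation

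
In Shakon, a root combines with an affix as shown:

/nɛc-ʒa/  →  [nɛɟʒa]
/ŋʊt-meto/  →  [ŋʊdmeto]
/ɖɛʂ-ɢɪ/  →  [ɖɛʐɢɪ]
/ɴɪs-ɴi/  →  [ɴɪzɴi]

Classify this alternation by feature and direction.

regressive voicing assimilation

Comparing underlying and surface forms, /c/ → [ɟ] is the alternation; the neighbouring /ʒ/ is constant.
/c/ is voiceless while /ʒ/ is voiced; the output [ɟ] is voiced, matching the trigger — so the feature that spreads is voicing.
Place and manner are unchanged, so the assimilation is partial, not total.
The same holds elsewhere in the data: /t/ → [d] before /m/ (voiceless → voiced, matching voiced); /ʂ/ → [ʐ] before /ɢ/ (voiceless → voiced, matching voiced); /s/ → [z] before /ɴ/ (voiceless → voiced, matching voiced) — only voicing changes, and always toward the following segment.
Since the segment that changes precedes the conditioning segment, the assimilation is regressive.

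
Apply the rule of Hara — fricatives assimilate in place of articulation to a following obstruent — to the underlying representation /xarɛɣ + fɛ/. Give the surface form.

[xarɛvfɛ]

The rule targets /ɣ/ (voiced velar fricative), which sits before the trigger /f/ (labiodental).
The voiced labiodental fricative is [v], so /ɣ/ → [v].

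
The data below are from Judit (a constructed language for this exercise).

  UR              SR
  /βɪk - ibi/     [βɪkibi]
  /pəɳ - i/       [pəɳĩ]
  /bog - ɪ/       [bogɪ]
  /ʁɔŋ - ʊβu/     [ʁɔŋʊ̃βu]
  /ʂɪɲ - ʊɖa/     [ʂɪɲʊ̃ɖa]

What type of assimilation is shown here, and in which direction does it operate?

The vowel /i/ surfaces as nasalised [ĩ] next to the preceding nasal /ɳ/ — it has acquired the [+nasal] feature of its neighbour.
The other forms show the same pattern: /ʊ/ → [ʊ̃] after /ŋ/; /ʊ/ → [ʊ̃] after /ɲ/ — each time a vowel is nasalised next to a preceding nasal.
No change occurs in [βɪkibi], [bogɪ] because the vowel at the boundary is adjacent to an oral consonant, not a nasal (/i/ next to /k/; /ɪ/ next to /g/).
Because the conditioning nasal is to the left of the vowel that changes, the process is progressive (perseverative).

progressive nasality assimilation (vowel nasalisation)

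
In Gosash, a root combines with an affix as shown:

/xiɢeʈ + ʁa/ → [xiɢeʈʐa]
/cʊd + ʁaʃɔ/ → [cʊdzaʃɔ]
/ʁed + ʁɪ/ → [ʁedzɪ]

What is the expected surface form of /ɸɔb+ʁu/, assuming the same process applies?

[ɸɔbβu]

The data show progressive place assimilation: /ʁ/ → [ʐ] after /ʈ/; /ʁ/ → [z] after /d/. In each pair only place changes, matching the preceding consonant, while manner and voice stay constant.
The rule targets /ʁ/ (voiced uvular fricative), which sits after the trigger /b/ (bilabial).
Changing only its place to bilabial gives [β] — the voiced bilabial fricative.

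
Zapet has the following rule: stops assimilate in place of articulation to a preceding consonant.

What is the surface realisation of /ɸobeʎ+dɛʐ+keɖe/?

The rule targets /d/ (voiced alveolar stop), which sits after the trigger /ʎ/ (palatal).
A voiced palatal stop is [ɟ], so the surface segment is [ɟ].
At the second juncture, /k/ likewise becomes [ʈ] adjacent to /ʐ/.

[ɸobeʎɟɛʐʈeɖe]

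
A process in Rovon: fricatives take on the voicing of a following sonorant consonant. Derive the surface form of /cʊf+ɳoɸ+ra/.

/f/ is a voiceless labiodental fricative. The following trigger /ɳ/ is voiced, so /f/ must become voiced as well.
Changing only its voicing to voiced gives [v] — the voiced labiodental fricative.
The same rule applies at the second boundary: /ɸ/ → [β] next to /r/.

[cʊvɳoβra]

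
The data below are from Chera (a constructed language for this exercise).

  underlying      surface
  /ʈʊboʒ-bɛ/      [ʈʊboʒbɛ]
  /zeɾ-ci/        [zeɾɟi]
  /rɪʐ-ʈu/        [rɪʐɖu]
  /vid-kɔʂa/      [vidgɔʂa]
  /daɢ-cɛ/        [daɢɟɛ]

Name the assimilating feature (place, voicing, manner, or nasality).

voicing

Comparing underlying and surface forms, /c/ → [ɟ] is the alternation; the neighbouring /ɾ/ is constant.
/c/ is voiceless while /ɾ/ is voiced; the output [ɟ] is voiced, matching the trigger — so the feature that spreads is voicing.
The same holds elsewhere in the data: /ʈ/ → [ɖ] after /ʐ/ (voiceless → voiced, matching voiced); /k/ → [g] after /d/ (voiceless → voiced, matching voiced); /c/ → [ɟ] after /ɢ/ (voiceless → voiced, matching voiced) — only voicing changes, and always toward the preceding segment.
No alternation appears in [ʈʊboʒbɛ]: there the adjacent consonants already agree in voicing (/b/ and /ʒ/ are both voiced), so this form is consistent with the same rule.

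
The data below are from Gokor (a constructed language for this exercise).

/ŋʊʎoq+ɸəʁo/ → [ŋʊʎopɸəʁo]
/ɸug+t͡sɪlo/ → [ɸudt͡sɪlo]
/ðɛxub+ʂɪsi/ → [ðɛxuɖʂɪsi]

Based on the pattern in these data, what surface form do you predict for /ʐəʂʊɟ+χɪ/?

[ʐəʂʊɢχɪ]

The data show regressive place assimilation: /q/ → [p] before /ɸ/; /g/ → [d] before /t͡s/; /b/ → [ɖ] before /ʂ/. In each pair only place changes, matching the following consonant, while manner and voice stay constant.
/ɟ/ is a voiced palatal stop. The following trigger /χ/ is uvular, so /ɟ/ must become uvular as well.
Changing only its place to uvular gives [ɢ] — the voiced uvular stop.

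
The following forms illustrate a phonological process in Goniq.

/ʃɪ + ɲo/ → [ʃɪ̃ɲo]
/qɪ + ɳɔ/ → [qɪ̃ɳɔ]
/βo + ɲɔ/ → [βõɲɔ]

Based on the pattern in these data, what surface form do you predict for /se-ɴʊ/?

The data show regressive nasality assimilation (vowel nasalisation): /ɪ/ → [ɪ̃] before /ɲ/; /ɪ/ → [ɪ̃] before /ɳ/; /o/ → [õ] before /ɲ/ — a vowel is nasalised by an immediately following nasal consonant.
The vowel /e/ is adjacent to the following nasal /ɴ/, so it acquires [+nasal] and surfaces as [ẽ].

[sẽɴʊ]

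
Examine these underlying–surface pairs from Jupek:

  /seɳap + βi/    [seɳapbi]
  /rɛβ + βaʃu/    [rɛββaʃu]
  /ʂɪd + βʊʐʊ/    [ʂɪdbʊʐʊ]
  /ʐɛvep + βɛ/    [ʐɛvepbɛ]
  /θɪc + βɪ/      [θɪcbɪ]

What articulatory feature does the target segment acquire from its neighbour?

The segment that alternates is /β/, which surfaces as [b] when adjacent to /p/.
The change fricative → stop matches the manner of the preceding /p/, identifying this as manner assimilation.
The other alternating forms pattern the same way: /β/ → [b] after /d/ (fricative → stop, matching a stop); /β/ → [b] after /c/ (fricative → stop, matching a stop) — only manner changes, and always toward the preceding segment.
No alternation appears in [rɛββaʃu]: there the adjacent consonants already agree in manner (/β/ and /β/ are both fricatives), so this form is consistent with the same rule.

manner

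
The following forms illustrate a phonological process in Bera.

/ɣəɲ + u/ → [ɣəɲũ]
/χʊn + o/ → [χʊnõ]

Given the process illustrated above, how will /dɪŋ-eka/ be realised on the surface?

The data show progressive nasality assimilation (vowel nasalisation): /u/ → [ũ] after /ɲ/; /o/ → [õ] after /n/ — a vowel is nasalised by an immediately preceding nasal consonant.
/e/ sits next to the nasal /ŋ/ and is therefore nasalised to [ẽ].

[dɪŋẽka]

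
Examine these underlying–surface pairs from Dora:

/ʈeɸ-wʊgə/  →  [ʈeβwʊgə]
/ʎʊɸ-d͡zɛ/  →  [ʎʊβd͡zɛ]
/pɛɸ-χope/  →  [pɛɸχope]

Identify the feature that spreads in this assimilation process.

voicing

The segment that alternates is /ɸ/, which surfaces as [β] when adjacent to /w/.
/ɸ/ is voiceless while /w/ is voiced; the output [β] is voiced, matching the trigger — so the feature that spreads is voicing.
Checking the remaining alternation: /ɸ/ → [β] before /d͡z/ (voiceless → voiced, matching voiced) — only voicing changes, and always toward the following segment.
Nothing changes in [pɛɸχope]: there the adjacent consonants already agree in voicing (/ɸ/ and /χ/ are both voiceless), so this form is consistent with the same rule.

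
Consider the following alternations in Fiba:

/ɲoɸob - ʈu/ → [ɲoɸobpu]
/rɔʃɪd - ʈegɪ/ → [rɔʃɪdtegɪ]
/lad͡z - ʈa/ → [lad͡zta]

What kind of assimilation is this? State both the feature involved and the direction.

progressive place assimilation

The segment that alternates is /ʈ/, which surfaces as [p] when adjacent to /b/.
/ʈ/ is retroflex while /b/ is bilabial; the output [p] is bilabial, matching the trigger — so the feature that spreads is place.
Manner and voice are unchanged, so the assimilation is partial, not total.
The other alternating forms pattern the same way: /ʈ/ → [t] after /d/ (retroflex → alveolar, matching alveolar); /ʈ/ → [t] after /d͡z/ (retroflex → alveolar, matching alveolar) — only place changes, and always toward the preceding segment.
Since the segment that changes follows the conditioning segment, the assimilation is progressive.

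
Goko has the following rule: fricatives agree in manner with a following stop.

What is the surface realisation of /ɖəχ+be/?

The rule targets /χ/ (voiceless uvular fricative), which sits before the trigger /b/ (stop).
A voiceless uvular stop is [q], so the surface segment is [q].

[ɖəqbe]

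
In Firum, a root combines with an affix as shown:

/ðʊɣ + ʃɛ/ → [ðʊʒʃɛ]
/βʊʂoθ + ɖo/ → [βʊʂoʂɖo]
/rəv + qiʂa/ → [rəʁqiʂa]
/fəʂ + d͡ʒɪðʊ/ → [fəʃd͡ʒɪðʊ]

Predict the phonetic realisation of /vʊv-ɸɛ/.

The data show regressive place assimilation: /ɣ/ → [ʒ] before /ʃ/; /θ/ → [ʂ] before /ɖ/; /v/ → [ʁ] before /q/; /ʂ/ → [ʃ] before /d͡ʒ/. In each pair only place changes, matching the following consonant, while manner and voice stay constant.
The rule targets /v/ (voiced labiodental fricative), which sits before the trigger /ɸ/ (bilabial).
Changing only its place to bilabial gives [β] — the voiced bilabial fricative.

[vʊβɸɛ]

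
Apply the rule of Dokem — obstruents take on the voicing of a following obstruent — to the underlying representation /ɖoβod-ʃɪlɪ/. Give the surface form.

/d/ is a voiced alveolar stop. The following trigger /ʃ/ is voiceless, so /d/ must become voiceless as well.
The voiceless alveolar stop is [t], so /d/ → [t].

[ɖoβotʃɪlɪ]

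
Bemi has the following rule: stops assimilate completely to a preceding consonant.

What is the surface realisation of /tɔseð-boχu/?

/b/ is the segment targeted by the rule; it sits immediately after /ð/, so it assimilates completely and surfaces as [ð].

[tɔseððoχu]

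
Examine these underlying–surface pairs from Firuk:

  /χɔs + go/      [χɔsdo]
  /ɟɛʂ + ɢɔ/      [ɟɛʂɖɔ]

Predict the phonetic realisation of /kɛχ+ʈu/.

[kɛχqu]

The data show progressive place assimilation: /g/ → [d] after /s/; /ɢ/ → [ɖ] after /ʂ/. In each pair only place changes, matching the preceding consonant, while manner and voice stay constant.
/ʈ/ is a voiceless retroflex stop. The preceding trigger /χ/ is uvular, so /ʈ/ must become uvular as well.
The voiceless uvular stop is [q], so /ʈ/ → [q].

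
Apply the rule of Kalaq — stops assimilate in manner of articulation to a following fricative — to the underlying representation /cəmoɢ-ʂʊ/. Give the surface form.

[cəmoʁʂʊ]

The rule targets /ɢ/ (voiced uvular stop), which sits before the trigger /ʂ/ (fricative).
A voiced uvular fricative is [ʁ], so the surface segment is [ʁ].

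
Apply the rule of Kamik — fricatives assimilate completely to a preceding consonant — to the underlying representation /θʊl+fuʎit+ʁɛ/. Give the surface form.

/f/ is the segment targeted by the rule; it sits immediately after /l/, so it assimilates completely and surfaces as [l].
At the second juncture, /ʁ/ likewise becomes [t] adjacent to /t/.

[θʊlluʎittɛ]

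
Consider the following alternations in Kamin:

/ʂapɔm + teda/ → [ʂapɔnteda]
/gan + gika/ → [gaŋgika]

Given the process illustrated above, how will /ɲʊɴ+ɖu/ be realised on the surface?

The data show regressive place assimilation: /m/ → [n] before /t/; /n/ → [ŋ] before /g/. In each pair only place changes, matching the following consonant, while manner and voice stay constant.
/ɴ/ is a voiced uvular nasal. The following trigger /ɖ/ is retroflex, so /ɴ/ must become retroflex as well.
A voiced retroflex nasal is [ɳ], so the surface segment is [ɳ].

[ɲʊɳɖu]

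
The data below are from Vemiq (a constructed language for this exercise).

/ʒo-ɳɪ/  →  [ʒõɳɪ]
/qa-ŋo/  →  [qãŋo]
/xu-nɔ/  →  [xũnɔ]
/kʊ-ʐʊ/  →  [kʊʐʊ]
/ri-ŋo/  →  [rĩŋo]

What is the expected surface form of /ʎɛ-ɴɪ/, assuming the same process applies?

[ʎɛ̃ɴɪ]

The data show regressive nasality assimilation (vowel nasalisation): /o/ → [õ] before /ɳ/; /a/ → [ã] before /ŋ/; /u/ → [ũ] before /n/; /i/ → [ĩ] before /ŋ/ — a vowel is nasalised by an immediately following nasal consonant.
No change occurs in [kʊʐʊ] because the vowel at the boundary is adjacent to an oral consonant, not a nasal (/ʊ/ next to /ʐ/).
/ɛ/ sits next to the nasal /ɴ/ and is therefore nasalised to [ɛ̃].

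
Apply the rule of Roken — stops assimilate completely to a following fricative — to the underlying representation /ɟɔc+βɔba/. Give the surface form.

/c/ is the segment targeted by the rule; it sits immediately before /β/, so it assimilates completely and surfaces as [β].

[ɟɔββɔba]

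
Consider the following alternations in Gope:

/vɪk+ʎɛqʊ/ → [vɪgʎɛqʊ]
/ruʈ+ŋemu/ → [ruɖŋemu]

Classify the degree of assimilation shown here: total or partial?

Underlying /k/ is realised as [g] next to /ʎ/; /ʎ/ itself does not change.
/k/ is voiceless while /ʎ/ is voiced; the output [g] is voiced, matching the trigger — so the feature that spreads is voicing.
Place and manner are unchanged, so the assimilation is partial, not total.
The other alternating form patterns the same way: /ʈ/ → [ɖ] before /ŋ/ (voiceless → voiced, matching voiced) — only voicing changes, and always toward the following segment.

partial assimilation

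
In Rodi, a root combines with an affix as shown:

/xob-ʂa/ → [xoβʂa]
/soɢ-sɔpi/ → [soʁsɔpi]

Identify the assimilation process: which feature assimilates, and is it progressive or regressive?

regressive manner assimilation

Underlying /b/ is realised as [β] next to /ʂ/; /ʂ/ itself does not change.
The change stop → fricative matches the manner of the following /ʂ/, identifying this as manner assimilation.
Place and voice are unchanged, so the assimilation is partial, not total.
Checking the remaining alternation: /ɢ/ → [ʁ] before /s/ (stop → fricative, matching a fricative) — only manner changes, and always toward the following segment.
The trigger is the following segment, so the direction is regressive (anticipatory).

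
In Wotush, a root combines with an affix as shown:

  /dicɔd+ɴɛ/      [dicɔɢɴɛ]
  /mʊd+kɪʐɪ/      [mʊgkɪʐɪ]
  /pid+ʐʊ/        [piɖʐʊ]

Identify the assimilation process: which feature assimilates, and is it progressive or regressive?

Underlying /d/ is realised as [ɢ] next to /ɴ/; /ɴ/ itself does not change.
/d/ is alveolar while /ɴ/ is uvular; the output [ɢ] is uvular, matching the trigger — so the feature that spreads is place.
Manner and voice are unchanged, so the assimilation is partial, not total.
The same holds elsewhere in the data: /d/ → [g] before /k/ (alveolar → velar, matching velar); /d/ → [ɖ] before /ʐ/ (alveolar → retroflex, matching retroflex) — only place changes, and always toward the following segment.
Since the segment that changes precedes the conditioning segment, the assimilation is regressive.

regressive place assimilation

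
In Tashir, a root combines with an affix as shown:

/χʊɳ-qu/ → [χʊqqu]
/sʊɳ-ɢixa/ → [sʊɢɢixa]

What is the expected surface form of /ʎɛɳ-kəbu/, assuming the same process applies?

[ʎɛkkəbu]

The data show regressive total assimilation (/ɳ/ → [q] before /q/; /ɳ/ → [ɢ] before /ɢ/): in every case the target segment becomes identical to its following neighbour, copying more than a single feature.
/ɳ/ is the segment targeted by the rule; it sits immediately before /k/, so it assimilates completely and surfaces as [k].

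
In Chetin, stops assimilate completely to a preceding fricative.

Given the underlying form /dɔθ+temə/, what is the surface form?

[dɔθθemə]

/t/ is the segment targeted by the rule; it sits immediately after /θ/, so it assimilates completely and surfaces as [θ].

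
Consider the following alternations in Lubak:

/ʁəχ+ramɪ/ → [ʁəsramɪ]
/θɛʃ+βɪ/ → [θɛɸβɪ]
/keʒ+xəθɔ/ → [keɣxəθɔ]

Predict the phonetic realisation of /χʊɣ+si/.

[χʊzsi]

The data show regressive place assimilation: /χ/ → [s] before /r/; /ʃ/ → [ɸ] before /β/; /ʒ/ → [ɣ] before /x/. In each pair only place changes, matching the following consonant, while manner and voice stay constant.
The rule targets /ɣ/ (voiced velar fricative), which sits before the trigger /s/ (alveolar).
The voiced alveolar fricative is [z], so /ɣ/ → [z].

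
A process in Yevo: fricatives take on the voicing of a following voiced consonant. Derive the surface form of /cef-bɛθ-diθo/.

[cevbɛðdiθo]

The rule targets /f/ (voiceless labiodental fricative), which sits before the trigger /b/ (voiced).
A voiced labiodental fricative is [v], so the surface segment is [v].
At the second juncture, /θ/ likewise becomes [ð] adjacent to /d/.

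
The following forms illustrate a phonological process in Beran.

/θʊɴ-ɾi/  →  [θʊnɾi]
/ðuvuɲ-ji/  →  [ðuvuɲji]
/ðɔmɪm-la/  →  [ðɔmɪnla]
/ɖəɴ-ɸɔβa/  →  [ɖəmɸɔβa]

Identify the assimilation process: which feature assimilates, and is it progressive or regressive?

Underlying /ɴ/ is realised as [n] next to /ɾ/; /ɾ/ itself does not change.
/ɴ/ is uvular while /ɾ/ is alveolar; the output [n] is alveolar, matching the trigger — so the feature that spreads is place.
Manner and voice are unchanged, so the assimilation is partial, not total.
The same holds elsewhere in the data: /m/ → [n] before /l/ (bilabial → alveolar, matching alveolar); /ɴ/ → [m] before /ɸ/ (uvular → bilabial, matching bilabial) — only place changes, and always toward the following segment.
Nothing changes in [ðuvuɲji]: there the adjacent consonants already agree in place (/ɲ/ and /j/ are both palatal), so this form is consistent with the same rule.
Since the segment that changes precedes the conditioning segment, the assimilation is regressive.

regressive place assimilation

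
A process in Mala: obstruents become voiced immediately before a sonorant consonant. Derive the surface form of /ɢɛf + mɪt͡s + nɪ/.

[ɢɛvmɪd͡znɪ]

/f/ is a voiceless labiodental fricative. The following trigger /m/ is voiced, so /f/ must become voiced as well.
Changing only its voicing to voiced gives [v] — the voiced labiodental fricative.
The same rule applies at the second boundary: /t͡s/ → [d͡z] next to /n/.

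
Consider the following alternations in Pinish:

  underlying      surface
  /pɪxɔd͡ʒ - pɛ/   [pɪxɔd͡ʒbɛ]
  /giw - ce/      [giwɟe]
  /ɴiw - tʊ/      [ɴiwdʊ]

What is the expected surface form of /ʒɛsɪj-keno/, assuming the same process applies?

The data show progressive voicing assimilation: /p/ → [b] after /d͡ʒ/; /c/ → [ɟ] after /w/; /t/ → [d] after /w/. In each pair only voicing changes, matching the preceding consonant, while place and manner stay constant.
The rule targets /k/ (voiceless velar stop), which sits after the trigger /j/ (voiced).
A voiced velar stop is [g], so the surface segment is [g].

[ʒɛsɪjgeno]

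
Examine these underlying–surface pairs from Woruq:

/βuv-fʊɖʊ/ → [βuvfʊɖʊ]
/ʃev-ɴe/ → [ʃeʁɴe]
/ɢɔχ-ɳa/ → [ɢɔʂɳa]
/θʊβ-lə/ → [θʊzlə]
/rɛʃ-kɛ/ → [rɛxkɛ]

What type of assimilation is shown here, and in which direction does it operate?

regressive place assimilation

The segment that alternates is /v/, which surfaces as [ʁ] when adjacent to /ɴ/.
/v/ is labiodental while /ɴ/ is uvular; the output [ʁ] is uvular, matching the trigger — so the feature that spreads is place.
Manner and voice are unchanged, so the assimilation is partial, not total.
Checking the remaining alternations: /χ/ → [ʂ] before /ɳ/ (uvular → retroflex, matching retroflex); /β/ → [z] before /l/ (bilabial → alveolar, matching alveolar); /ʃ/ → [x] before /k/ (postalveolar → velar, matching velar) — only place changes, and always toward the following segment.
Nothing changes in [βuvfʊɖʊ]: there the adjacent consonants already agree in place (/v/ and /f/ are both labiodental), so this form is consistent with the same rule.
The trigger is the following segment, so the direction is regressive (anticipatory).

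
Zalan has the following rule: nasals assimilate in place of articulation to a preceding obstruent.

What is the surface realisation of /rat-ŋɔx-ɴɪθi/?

/ŋ/ is a voiced velar nasal. The preceding trigger /t/ is alveolar, so /ŋ/ must become alveolar as well.
A voiced alveolar nasal is [n], so the surface segment is [n].
The same rule applies at the second boundary: /ɴ/ → [ŋ] next to /x/.

[ratnɔxŋɪθi]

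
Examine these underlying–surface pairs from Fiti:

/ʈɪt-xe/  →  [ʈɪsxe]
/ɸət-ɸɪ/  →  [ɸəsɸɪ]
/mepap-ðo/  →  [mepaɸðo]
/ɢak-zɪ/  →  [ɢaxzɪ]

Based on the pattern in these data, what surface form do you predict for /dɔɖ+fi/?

[dɔʐfi]

The data show regressive manner assimilation: /t/ → [s] before /x/; /t/ → [s] before /ɸ/; /p/ → [ɸ] before /ð/; /k/ → [x] before /z/. In each pair only manner changes, matching the following consonant, while place and voice stay constant.
The rule targets /ɖ/ (voiced retroflex stop), which sits before the trigger /f/ (fricative).
A voiced retroflex fricative is [ʐ], so the surface segment is [ʐ].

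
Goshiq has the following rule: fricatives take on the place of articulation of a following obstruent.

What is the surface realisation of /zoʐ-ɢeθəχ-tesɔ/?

[zoʁɢeθəstesɔ]

The rule targets /ʐ/ (voiced retroflex fricative), which sits before the trigger /ɢ/ (uvular).
A voiced uvular fricative is [ʁ], so the surface segment is [ʁ].
The same rule applies at the second boundary: /χ/ → [s] next to /t/.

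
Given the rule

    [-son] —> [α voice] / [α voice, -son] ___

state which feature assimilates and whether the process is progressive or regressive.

progressive voicing assimilation

The rule copies [voice] from the environment onto the target, so the assimilating feature is voicing.
The conditioning segment sits to the left of the focus bar, meaning the trigger precedes the segment that changes — progressive assimilation.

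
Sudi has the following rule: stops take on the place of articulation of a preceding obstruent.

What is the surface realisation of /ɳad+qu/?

The rule targets /q/ (voiceless uvular stop), which sits after the trigger /d/ (alveolar).
A voiceless alveolar stop is [t], so the surface segment is [t].

[ɳadtu]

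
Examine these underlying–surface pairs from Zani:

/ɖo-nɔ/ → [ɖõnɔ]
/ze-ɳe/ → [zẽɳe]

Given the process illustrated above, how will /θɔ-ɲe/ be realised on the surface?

[θɔ̃ɲe]

The data show regressive nasality assimilation (vowel nasalisation): /o/ → [õ] before /n/; /e/ → [ẽ] before /ɳ/ — a vowel is nasalised by an immediately following nasal consonant.
/ɔ/ sits next to the nasal /ɲ/ and is therefore nasalised to [ɔ̃].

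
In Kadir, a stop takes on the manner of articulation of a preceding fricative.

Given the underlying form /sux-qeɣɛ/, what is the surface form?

[suxχeɣɛ]

The rule targets /q/ (voiceless uvular stop), which sits after the trigger /x/ (fricative).
The voiceless uvular fricative is [χ], so /q/ → [χ].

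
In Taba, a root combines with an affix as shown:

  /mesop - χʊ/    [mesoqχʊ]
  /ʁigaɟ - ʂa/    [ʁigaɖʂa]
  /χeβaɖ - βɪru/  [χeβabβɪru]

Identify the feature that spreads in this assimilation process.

place

Comparing underlying and surface forms, /p/ → [q] is the alternation; the neighbouring /χ/ is constant.
The change bilabial → uvular matches the place of the following /χ/, identifying this as place assimilation.
The same holds elsewhere in the data: /ɟ/ → [ɖ] before /ʂ/ (palatal → retroflex, matching retroflex); /ɖ/ → [b] before /β/ (retroflex → bilabial, matching bilabial) — only place changes, and always toward the following segment.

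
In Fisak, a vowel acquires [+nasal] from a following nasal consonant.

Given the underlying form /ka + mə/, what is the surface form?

The vowel /a/ is adjacent to the following nasal /m/, so it acquires [+nasal] and surfaces as [ã].

[kãmə]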